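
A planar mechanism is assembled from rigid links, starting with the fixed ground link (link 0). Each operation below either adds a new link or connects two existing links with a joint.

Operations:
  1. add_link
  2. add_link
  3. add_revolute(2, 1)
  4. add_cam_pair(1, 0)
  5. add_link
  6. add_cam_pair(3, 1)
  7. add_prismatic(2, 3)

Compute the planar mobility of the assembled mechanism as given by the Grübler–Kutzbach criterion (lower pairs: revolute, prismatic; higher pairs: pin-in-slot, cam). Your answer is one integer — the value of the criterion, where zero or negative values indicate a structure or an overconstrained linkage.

M = 3

L=1 J1=0 J2=0
add link → L=2 J1=0 J2=0
add link → L=3 J1=0 J2=0
R@2,1 dof=1 J1 → L=3 J1=1 J2=0
C@1,0 dof=2 J2 → L=3 J1=1 J2=1
add link → L=4 J1=1 J2=1
C@3,1 dof=2 J2 → L=4 J1=1 J2=2
P@2,3 dof=1 J1 → L=4 J1=2 J2=2
M=3(L−1)−2J1−J2=3·3−2·2−2=3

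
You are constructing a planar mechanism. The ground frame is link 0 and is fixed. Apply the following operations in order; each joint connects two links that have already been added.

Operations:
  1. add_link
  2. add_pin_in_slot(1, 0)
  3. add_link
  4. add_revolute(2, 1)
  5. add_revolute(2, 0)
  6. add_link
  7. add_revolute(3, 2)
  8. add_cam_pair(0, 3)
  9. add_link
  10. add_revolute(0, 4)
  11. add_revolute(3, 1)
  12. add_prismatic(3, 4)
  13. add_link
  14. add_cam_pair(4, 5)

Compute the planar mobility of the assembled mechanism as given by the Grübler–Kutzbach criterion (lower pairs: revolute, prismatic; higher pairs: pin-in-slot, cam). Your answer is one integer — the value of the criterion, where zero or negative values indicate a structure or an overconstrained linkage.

link 0 = ground. State L|J1|J2 = 1|0|0
+link1  2|0|0
PS(1,0) f=2→J2  2|0|1
+link2  3|0|1
R(2,1) f=1→J1  3|1|1
R(2,0) f=1→J1  3|2|1
+link3  4|2|1
R(3,2) f=1→J1  4|3|1
C(0,3) f=2→J2  4|3|2
+link4  5|3|2
R(0,4) f=1→J1  5|4|2
R(3,1) f=1→J1  5|5|2
P(3,4) f=1→J1  5|6|2
+link5  6|6|2
C(4,5) f=2→J2  6|6|3
M = 3(6−1)−2·6−3 = 15−12−3 = 0

M = 0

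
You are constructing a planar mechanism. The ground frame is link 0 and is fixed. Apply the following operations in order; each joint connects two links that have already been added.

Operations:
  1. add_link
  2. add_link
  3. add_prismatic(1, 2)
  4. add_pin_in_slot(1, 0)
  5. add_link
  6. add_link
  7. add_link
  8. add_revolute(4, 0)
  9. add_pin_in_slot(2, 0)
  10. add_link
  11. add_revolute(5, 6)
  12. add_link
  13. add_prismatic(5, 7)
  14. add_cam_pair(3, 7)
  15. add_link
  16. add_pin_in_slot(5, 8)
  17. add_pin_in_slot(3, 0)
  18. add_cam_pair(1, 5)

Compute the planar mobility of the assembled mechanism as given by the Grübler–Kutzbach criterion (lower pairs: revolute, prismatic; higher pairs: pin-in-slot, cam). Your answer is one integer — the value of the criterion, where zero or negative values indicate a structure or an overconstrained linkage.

[1;0;0] (link 0 is ground)
L+ [2;0;0]
L+ [3;0;0]
P(1,2)∈J1 [3;1;0]
PS(1,0)∈J2 [3;1;1]
L+ [4;1;1]
L+ [5;1;1]
L+ [6;1;1]
R(4,0)∈J1 [6;2;1]
PS(2,0)∈J2 [6;2;2]
L+ [7;2;2]
R(5,6)∈J1 [7;3;2]
L+ [8;3;2]
P(5,7)∈J1 [8;4;2]
C(3,7)∈J2 [8;4;3]
L+ [9;4;3]
PS(5,8)∈J2 [9;4;4]
PS(3,0)∈J2 [9;4;5]
C(1,5)∈J2 [9;4;6]
mobility = 24 − 8 − 6 = 10

M = 10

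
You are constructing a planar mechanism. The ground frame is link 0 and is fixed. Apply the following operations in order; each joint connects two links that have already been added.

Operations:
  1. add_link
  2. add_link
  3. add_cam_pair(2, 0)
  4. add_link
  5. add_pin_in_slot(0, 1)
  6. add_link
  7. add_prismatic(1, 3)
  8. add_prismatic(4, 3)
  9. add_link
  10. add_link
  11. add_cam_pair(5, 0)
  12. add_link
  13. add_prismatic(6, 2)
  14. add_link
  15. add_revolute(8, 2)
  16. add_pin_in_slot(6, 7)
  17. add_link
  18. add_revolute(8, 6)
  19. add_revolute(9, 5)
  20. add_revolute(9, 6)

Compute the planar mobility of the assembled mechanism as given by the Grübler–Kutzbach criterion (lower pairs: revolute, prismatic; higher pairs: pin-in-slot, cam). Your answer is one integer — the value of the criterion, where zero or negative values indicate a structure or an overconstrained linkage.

M = 9

ground; <1,0,0>
#1 <2,0,0>
#2 <3,0,0>
C:2↔0 J2 <3,0,1>
#3 <4,0,1>
PS:0↔1 J2 <4,0,2>
#4 <5,0,2>
P:1↔3 J1 <5,1,2>
P:4↔3 J1 <5,2,2>
#5 <6,2,2>
#6 <7,2,2>
C:5↔0 J2 <7,2,3>
#7 <8,2,3>
P:6↔2 J1 <8,3,3>
#8 <9,3,3>
R:8↔2 J1 <9,4,3>
PS:6↔7 J2 <9,4,4>
#9 <10,4,4>
R:8↔6 J1 <10,5,4>
R:9↔5 J1 <10,6,4>
R:9↔6 J1 <10,7,4>
3×9 − 2×7 − 1×4 = 9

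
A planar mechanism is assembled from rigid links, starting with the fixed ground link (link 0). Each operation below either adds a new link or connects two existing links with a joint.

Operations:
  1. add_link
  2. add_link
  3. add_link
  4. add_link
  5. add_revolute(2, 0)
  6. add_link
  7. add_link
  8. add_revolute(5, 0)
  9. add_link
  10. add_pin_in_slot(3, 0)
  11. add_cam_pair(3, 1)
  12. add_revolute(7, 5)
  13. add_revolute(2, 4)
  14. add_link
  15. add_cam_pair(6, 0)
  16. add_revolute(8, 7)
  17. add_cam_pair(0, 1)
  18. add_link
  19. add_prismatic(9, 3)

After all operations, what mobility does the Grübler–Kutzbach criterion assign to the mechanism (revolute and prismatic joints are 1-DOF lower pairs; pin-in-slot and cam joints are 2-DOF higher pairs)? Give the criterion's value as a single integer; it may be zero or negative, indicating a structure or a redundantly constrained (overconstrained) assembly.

ground; <1,0,0>
#1 <2,0,0>
#2 <3,0,0>
#3 <4,0,0>
#4 <5,0,0>
R:2↔0 J1 <5,1,0>
#5 <6,1,0>
#6 <7,1,0>
R:5↔0 J1 <7,2,0>
#7 <8,2,0>
PS:3↔0 J2 <8,2,1>
C:3↔1 J2 <8,2,2>
R:7↔5 J1 <8,3,2>
R:2↔4 J1 <8,4,2>
#8 <9,4,2>
C:6↔0 J2 <9,4,3>
R:8↔7 J1 <9,5,3>
C:0↔1 J2 <9,5,4>
#9 <10,5,4>
P:9↔3 J1 <10,6,4>
3×9 − 2×6 − 1×4 = 11

M = 11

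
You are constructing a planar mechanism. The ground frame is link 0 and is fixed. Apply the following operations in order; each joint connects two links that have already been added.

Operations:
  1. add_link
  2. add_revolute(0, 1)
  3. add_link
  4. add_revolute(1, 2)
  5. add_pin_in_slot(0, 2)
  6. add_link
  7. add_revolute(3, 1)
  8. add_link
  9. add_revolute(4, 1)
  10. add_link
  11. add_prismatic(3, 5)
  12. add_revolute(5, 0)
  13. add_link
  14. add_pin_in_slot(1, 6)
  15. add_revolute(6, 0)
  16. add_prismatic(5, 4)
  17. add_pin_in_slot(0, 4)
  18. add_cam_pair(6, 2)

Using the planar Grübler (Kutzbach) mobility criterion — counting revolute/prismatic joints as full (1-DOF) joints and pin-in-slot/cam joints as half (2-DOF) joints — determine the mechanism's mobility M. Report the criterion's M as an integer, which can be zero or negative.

M = -2

ground; <1,0,0>
#1 <2,0,0>
R:0↔1 J1 <2,1,0>
#2 <3,1,0>
R:1↔2 J1 <3,2,0>
PS:0↔2 J2 <3,2,1>
#3 <4,2,1>
R:3↔1 J1 <4,3,1>
#4 <5,3,1>
R:4↔1 J1 <5,4,1>
#5 <6,4,1>
P:3↔5 J1 <6,5,1>
R:5↔0 J1 <6,6,1>
#6 <7,6,1>
PS:1↔6 J2 <7,6,2>
R:6↔0 J1 <7,7,2>
P:5↔4 J1 <7,8,2>
PS:0↔4 J2 <7,8,3>
C:6↔2 J2 <7,8,4>
3×6 − 2×8 − 1×4 = -2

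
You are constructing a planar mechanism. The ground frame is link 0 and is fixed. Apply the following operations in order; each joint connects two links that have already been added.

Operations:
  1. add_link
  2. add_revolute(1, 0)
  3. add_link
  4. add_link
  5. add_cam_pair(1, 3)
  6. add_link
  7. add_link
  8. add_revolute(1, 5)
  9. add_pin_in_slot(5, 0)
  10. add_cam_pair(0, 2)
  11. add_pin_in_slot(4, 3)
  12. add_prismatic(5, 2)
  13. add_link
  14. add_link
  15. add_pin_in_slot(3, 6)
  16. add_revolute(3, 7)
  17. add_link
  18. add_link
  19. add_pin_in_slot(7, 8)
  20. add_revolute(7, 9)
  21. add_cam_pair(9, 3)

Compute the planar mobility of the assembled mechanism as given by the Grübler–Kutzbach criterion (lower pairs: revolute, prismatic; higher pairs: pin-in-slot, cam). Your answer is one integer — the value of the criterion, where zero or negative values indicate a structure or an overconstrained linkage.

[1;0;0] (link 0 is ground)
L+ [2;0;0]
R(1,0)∈J1 [2;1;0]
L+ [3;1;0]
L+ [4;1;0]
C(1,3)∈J2 [4;1;1]
L+ [5;1;1]
L+ [6;1;1]
R(1,5)∈J1 [6;2;1]
PS(5,0)∈J2 [6;2;2]
C(0,2)∈J2 [6;2;3]
PS(4,3)∈J2 [6;2;4]
P(5,2)∈J1 [6;3;4]
L+ [7;3;4]
L+ [8;3;4]
PS(3,6)∈J2 [8;3;5]
R(3,7)∈J1 [8;4;5]
L+ [9;4;5]
L+ [10;4;5]
PS(7,8)∈J2 [10;4;6]
R(7,9)∈J1 [10;5;6]
C(9,3)∈J2 [10;5;7]
mobility = 27 − 10 − 7 = 10

M = 10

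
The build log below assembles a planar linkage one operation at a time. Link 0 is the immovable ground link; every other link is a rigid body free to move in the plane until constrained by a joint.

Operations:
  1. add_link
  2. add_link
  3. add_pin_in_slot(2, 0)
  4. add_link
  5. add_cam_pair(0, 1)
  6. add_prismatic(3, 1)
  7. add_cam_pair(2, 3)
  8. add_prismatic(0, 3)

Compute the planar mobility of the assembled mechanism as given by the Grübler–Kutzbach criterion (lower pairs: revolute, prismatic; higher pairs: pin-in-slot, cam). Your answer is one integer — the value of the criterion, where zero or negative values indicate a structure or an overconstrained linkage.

M = 2

L=1 J1=0 J2=0
add link → L=2 J1=0 J2=0
add link → L=3 J1=0 J2=0
PS@2,0 dof=2 J2 → L=3 J1=0 J2=1
add link → L=4 J1=0 J2=1
C@0,1 dof=2 J2 → L=4 J1=0 J2=2
P@3,1 dof=1 J1 → L=4 J1=1 J2=2
C@2,3 dof=2 J2 → L=4 J1=1 J2=3
P@0,3 dof=1 J1 → L=4 J1=2 J2=3
M=3(L−1)−2J1−J2=3·3−2·2−3=2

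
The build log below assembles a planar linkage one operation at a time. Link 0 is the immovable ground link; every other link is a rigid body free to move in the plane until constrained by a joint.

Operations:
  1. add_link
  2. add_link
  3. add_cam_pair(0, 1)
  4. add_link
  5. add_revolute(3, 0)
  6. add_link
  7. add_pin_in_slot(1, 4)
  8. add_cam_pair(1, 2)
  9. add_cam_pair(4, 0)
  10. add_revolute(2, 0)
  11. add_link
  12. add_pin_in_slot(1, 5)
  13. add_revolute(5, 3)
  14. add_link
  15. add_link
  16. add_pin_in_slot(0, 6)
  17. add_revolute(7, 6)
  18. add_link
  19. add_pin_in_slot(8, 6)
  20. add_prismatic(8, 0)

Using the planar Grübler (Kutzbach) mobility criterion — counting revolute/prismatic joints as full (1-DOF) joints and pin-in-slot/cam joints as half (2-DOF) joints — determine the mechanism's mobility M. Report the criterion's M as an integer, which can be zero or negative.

ground; <1,0,0>
#1 <2,0,0>
#2 <3,0,0>
C:0↔1 J2 <3,0,1>
#3 <4,0,1>
R:3↔0 J1 <4,1,1>
#4 <5,1,1>
PS:1↔4 J2 <5,1,2>
C:1↔2 J2 <5,1,3>
C:4↔0 J2 <5,1,4>
R:2↔0 J1 <5,2,4>
#5 <6,2,4>
PS:1↔5 J2 <6,2,5>
R:5↔3 J1 <6,3,5>
#6 <7,3,5>
#7 <8,3,5>
PS:0↔6 J2 <8,3,6>
R:7↔6 J1 <8,4,6>
#8 <9,4,6>
PS:8↔6 J2 <9,4,7>
P:8↔0 J1 <9,5,7>
3×8 − 2×5 − 1×7 = 7

M = 7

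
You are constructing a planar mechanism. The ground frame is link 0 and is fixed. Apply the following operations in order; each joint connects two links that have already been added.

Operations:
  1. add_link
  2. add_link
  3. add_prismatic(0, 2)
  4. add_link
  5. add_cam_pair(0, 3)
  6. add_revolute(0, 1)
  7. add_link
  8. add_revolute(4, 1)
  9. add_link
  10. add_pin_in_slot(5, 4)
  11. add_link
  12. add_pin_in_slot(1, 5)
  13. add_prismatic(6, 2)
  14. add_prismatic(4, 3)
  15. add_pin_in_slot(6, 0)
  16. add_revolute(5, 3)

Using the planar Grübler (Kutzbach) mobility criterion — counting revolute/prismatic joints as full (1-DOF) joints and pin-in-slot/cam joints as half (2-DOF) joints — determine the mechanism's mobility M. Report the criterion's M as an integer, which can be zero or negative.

ground; <1,0,0>
#1 <2,0,0>
#2 <3,0,0>
P:0↔2 J1 <3,1,0>
#3 <4,1,0>
C:0↔3 J2 <4,1,1>
R:0↔1 J1 <4,2,1>
#4 <5,2,1>
R:4↔1 J1 <5,3,1>
#5 <6,3,1>
PS:5↔4 J2 <6,3,2>
#6 <7,3,2>
PS:1↔5 J2 <7,3,3>
P:6↔2 J1 <7,4,3>
P:4↔3 J1 <7,5,3>
PS:6↔0 J2 <7,5,4>
R:5↔3 J1 <7,6,4>
3×6 − 2×6 − 1×4 = 2

M = 2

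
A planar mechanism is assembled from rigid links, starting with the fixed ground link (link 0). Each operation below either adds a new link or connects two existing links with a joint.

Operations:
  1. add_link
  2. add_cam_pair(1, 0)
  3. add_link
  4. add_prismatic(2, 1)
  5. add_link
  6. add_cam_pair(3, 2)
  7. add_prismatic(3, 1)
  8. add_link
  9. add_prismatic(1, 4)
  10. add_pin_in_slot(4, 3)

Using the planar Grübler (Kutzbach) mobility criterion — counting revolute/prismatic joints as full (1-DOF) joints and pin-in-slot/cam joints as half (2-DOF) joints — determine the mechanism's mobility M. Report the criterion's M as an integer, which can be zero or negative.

link 0 = ground. State L|J1|J2 = 1|0|0
+link1  2|0|0
C(1,0) f=2→J2  2|0|1
+link2  3|0|1
P(2,1) f=1→J1  3|1|1
+link3  4|1|1
C(3,2) f=2→J2  4|1|2
P(3,1) f=1→J1  4|2|2
+link4  5|2|2
P(1,4) f=1→J1  5|3|2
PS(4,3) f=2→J2  5|3|3
M = 3(5−1)−2·3−3 = 12−6−3 = 3

M = 3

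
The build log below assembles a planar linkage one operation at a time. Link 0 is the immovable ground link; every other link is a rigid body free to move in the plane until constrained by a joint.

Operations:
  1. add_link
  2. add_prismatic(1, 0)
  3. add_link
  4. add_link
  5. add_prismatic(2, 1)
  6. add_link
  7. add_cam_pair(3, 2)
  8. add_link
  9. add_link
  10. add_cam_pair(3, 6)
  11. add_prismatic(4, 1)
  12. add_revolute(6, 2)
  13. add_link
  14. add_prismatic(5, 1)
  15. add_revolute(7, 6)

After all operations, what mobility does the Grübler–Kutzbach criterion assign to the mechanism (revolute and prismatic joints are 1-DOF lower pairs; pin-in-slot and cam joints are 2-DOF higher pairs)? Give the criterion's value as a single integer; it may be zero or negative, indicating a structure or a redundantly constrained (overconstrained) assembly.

M = 7

(L,J1,J2)=(1,0,0); link0 fixed
link1: (2,0,0)
P 1-0 [J1]: (2,1,0)
link2: (3,1,0)
link3: (4,1,0)
P 2-1 [J1]: (4,2,0)
link4: (5,2,0)
C 3-2 [J2]: (5,2,1)
link5: (6,2,1)
link6: (7,2,1)
C 3-6 [J2]: (7,2,2)
P 4-1 [J1]: (7,3,2)
R 6-2 [J1]: (7,4,2)
link7: (8,4,2)
P 5-1 [J1]: (8,5,2)
R 7-6 [J1]: (8,6,2)
Grübler: 3·7 − 2·6 − 2 = 7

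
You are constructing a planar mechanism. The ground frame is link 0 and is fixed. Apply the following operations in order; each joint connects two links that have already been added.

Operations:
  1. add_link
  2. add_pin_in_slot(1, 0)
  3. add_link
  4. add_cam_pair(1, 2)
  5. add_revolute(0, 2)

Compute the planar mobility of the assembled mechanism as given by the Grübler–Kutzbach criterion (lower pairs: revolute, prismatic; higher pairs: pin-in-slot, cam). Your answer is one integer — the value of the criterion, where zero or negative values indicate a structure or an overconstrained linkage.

M = 2

link 0 = ground. State L|J1|J2 = 1|0|0
+link1  2|0|0
PS(1,0) f=2→J2  2|0|1
+link2  3|0|1
C(1,2) f=2→J2  3|0|2
R(0,2) f=1→J1  3|1|2
M = 3(3−1)−2·1−2 = 6−2−2 = 2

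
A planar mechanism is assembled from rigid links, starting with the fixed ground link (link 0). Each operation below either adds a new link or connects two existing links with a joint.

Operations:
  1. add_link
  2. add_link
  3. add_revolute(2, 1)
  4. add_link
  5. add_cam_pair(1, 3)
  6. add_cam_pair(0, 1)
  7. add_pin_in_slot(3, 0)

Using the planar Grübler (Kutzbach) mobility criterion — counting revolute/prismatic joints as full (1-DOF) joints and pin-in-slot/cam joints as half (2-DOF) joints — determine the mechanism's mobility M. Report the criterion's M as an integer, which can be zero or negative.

M = 4

[1;0;0] (link 0 is ground)
L+ [2;0;0]
L+ [3;0;0]
R(2,1)∈J1 [3;1;0]
L+ [4;1;0]
C(1,3)∈J2 [4;1;1]
C(0,1)∈J2 [4;1;2]
PS(3,0)∈J2 [4;1;3]
mobility = 9 − 2 − 3 = 4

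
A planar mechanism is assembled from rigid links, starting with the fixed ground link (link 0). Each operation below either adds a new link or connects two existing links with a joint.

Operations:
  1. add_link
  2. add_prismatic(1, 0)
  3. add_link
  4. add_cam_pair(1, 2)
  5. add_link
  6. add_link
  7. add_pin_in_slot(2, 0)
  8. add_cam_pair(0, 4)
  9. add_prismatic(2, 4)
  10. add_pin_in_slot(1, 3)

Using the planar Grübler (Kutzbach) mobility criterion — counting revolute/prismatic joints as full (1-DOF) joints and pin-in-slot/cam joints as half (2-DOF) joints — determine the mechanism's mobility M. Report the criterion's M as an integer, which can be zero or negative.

link 0 = ground. State L|J1|J2 = 1|0|0
+link1  2|0|0
P(1,0) f=1→J1  2|1|0
+link2  3|1|0
C(1,2) f=2→J2  3|1|1
+link3  4|1|1
+link4  5|1|1
PS(2,0) f=2→J2  5|1|2
C(0,4) f=2→J2  5|1|3
P(2,4) f=1→J1  5|2|3
PS(1,3) f=2→J2  5|2|4
M = 3(5−1)−2·2−4 = 12−4−4 = 4

M = 4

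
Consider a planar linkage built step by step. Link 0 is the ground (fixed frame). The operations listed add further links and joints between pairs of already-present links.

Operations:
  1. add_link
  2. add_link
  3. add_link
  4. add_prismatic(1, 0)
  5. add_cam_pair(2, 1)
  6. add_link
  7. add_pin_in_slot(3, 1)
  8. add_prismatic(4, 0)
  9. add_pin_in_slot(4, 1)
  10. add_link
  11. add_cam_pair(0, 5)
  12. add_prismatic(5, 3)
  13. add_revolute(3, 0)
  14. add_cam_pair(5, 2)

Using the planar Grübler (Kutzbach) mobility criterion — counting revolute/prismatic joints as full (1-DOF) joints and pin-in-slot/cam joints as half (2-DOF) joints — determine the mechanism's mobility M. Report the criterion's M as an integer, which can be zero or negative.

M = 2

link 0 = ground. State L|J1|J2 = 1|0|0
+link1  2|0|0
+link2  3|0|0
+link3  4|0|0
P(1,0) f=1→J1  4|1|0
C(2,1) f=2→J2  4|1|1
+link4  5|1|1
PS(3,1) f=2→J2  5|1|2
P(4,0) f=1→J1  5|2|2
PS(4,1) f=2→J2  5|2|3
+link5  6|2|3
C(0,5) f=2→J2  6|2|4
P(5,3) f=1→J1  6|3|4
R(3,0) f=1→J1  6|4|4
C(5,2) f=2→J2  6|4|5
M = 3(6−1)−2·4−5 = 15−8−5 = 2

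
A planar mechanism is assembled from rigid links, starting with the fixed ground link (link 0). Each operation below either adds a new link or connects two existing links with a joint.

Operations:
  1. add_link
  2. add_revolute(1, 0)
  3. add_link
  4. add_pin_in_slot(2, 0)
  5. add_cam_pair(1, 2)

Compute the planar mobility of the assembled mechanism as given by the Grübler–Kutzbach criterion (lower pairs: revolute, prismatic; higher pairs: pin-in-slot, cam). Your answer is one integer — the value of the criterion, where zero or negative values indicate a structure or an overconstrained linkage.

M = 2

ground; <1,0,0>
#1 <2,0,0>
R:1↔0 J1 <2,1,0>
#2 <3,1,0>
PS:2↔0 J2 <3,1,1>
C:1↔2 J2 <3,1,2>
3×2 − 2×1 − 1×2 = 2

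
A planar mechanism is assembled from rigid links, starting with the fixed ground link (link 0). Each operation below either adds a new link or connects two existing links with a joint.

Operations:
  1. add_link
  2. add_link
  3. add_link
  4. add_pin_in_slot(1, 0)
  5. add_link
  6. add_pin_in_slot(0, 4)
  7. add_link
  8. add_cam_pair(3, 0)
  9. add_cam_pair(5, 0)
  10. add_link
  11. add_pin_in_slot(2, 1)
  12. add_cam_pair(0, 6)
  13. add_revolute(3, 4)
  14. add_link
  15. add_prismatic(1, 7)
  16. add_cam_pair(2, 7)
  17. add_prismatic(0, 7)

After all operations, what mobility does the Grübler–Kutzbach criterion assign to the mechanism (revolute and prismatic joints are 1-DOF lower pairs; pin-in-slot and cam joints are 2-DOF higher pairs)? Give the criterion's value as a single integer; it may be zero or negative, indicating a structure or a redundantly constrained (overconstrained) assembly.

M = 8

ground; <1,0,0>
#1 <2,0,0>
#2 <3,0,0>
#3 <4,0,0>
PS:1↔0 J2 <4,0,1>
#4 <5,0,1>
PS:0↔4 J2 <5,0,2>
#5 <6,0,2>
C:3↔0 J2 <6,0,3>
C:5↔0 J2 <6,0,4>
#6 <7,0,4>
PS:2↔1 J2 <7,0,5>
C:0↔6 J2 <7,0,6>
R:3↔4 J1 <7,1,6>
#7 <8,1,6>
P:1↔7 J1 <8,2,6>
C:2↔7 J2 <8,2,7>
P:0↔7 J1 <8,3,7>
3×7 − 2×3 − 1×7 = 8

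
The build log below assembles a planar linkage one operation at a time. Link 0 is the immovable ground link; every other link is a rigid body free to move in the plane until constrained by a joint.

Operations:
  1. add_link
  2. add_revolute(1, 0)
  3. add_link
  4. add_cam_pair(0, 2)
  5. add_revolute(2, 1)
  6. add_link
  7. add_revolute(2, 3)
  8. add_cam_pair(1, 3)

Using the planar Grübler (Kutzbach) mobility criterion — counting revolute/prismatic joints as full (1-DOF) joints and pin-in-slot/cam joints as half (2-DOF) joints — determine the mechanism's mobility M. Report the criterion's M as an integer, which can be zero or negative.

ground; <1,0,0>
#1 <2,0,0>
R:1↔0 J1 <2,1,0>
#2 <3,1,0>
C:0↔2 J2 <3,1,1>
R:2↔1 J1 <3,2,1>
#3 <4,2,1>
R:2↔3 J1 <4,3,1>
C:1↔3 J2 <4,3,2>
3×3 − 2×3 − 1×2 = 1

M = 1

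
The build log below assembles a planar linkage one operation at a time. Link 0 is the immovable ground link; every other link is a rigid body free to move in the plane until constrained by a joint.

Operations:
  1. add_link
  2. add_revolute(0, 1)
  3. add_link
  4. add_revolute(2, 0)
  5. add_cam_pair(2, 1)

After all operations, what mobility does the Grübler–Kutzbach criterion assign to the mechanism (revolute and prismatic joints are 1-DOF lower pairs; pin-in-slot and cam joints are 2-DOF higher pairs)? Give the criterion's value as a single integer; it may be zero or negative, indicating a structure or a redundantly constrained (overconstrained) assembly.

link 0 = ground. State L|J1|J2 = 1|0|0
+link1  2|0|0
R(0,1) f=1→J1  2|1|0
+link2  3|1|0
R(2,0) f=1→J1  3|2|0
C(2,1) f=2→J2  3|2|1
M = 3(3−1)−2·2−1 = 6−4−1 = 1

M = 1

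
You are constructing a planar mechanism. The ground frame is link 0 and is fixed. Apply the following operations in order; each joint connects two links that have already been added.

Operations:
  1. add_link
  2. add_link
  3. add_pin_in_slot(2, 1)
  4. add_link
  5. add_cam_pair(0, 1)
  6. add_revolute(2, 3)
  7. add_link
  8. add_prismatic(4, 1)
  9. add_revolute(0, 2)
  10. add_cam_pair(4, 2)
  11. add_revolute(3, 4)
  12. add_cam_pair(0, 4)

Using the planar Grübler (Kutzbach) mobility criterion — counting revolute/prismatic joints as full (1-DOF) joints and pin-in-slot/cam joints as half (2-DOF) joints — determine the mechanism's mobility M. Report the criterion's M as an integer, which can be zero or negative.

[1;0;0] (link 0 is ground)
L+ [2;0;0]
L+ [3;0;0]
PS(2,1)∈J2 [3;0;1]
L+ [4;0;1]
C(0,1)∈J2 [4;0;2]
R(2,3)∈J1 [4;1;2]
L+ [5;1;2]
P(4,1)∈J1 [5;2;2]
R(0,2)∈J1 [5;3;2]
C(4,2)∈J2 [5;3;3]
R(3,4)∈J1 [5;4;3]
C(0,4)∈J2 [5;4;4]
mobility = 12 − 8 − 4 = 0

M = 0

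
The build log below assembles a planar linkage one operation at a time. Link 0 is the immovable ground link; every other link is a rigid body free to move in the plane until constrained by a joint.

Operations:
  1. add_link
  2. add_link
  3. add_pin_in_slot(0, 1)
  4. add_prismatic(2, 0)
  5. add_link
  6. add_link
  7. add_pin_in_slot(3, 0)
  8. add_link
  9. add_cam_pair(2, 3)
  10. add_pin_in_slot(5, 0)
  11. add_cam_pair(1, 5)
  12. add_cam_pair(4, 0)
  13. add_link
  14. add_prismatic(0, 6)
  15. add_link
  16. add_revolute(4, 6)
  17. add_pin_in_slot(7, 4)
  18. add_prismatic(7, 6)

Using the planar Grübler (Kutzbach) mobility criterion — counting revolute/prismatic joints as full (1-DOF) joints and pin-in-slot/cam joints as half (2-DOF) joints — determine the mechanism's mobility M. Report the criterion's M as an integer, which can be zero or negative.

M = 6

[1;0;0] (link 0 is ground)
L+ [2;0;0]
L+ [3;0;0]
PS(0,1)∈J2 [3;0;1]
P(2,0)∈J1 [3;1;1]
L+ [4;1;1]
L+ [5;1;1]
PS(3,0)∈J2 [5;1;2]
L+ [6;1;2]
C(2,3)∈J2 [6;1;3]
PS(5,0)∈J2 [6;1;4]
C(1,5)∈J2 [6;1;5]
C(4,0)∈J2 [6;1;6]
L+ [7;1;6]
P(0,6)∈J1 [7;2;6]
L+ [8;2;6]
R(4,6)∈J1 [8;3;6]
PS(7,4)∈J2 [8;3;7]
P(7,6)∈J1 [8;4;7]
mobility = 21 − 8 − 7 = 6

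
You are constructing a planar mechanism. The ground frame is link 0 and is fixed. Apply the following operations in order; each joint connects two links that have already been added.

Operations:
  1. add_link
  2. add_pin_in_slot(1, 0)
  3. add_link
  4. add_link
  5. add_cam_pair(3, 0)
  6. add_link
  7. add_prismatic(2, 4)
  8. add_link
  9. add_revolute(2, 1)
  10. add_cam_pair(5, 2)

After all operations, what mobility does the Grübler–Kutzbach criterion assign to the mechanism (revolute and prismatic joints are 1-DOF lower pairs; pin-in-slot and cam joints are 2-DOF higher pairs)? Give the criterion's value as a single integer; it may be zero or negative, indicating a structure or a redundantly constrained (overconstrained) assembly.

M = 8

ground; <1,0,0>
#1 <2,0,0>
PS:1↔0 J2 <2,0,1>
#2 <3,0,1>
#3 <4,0,1>
C:3↔0 J2 <4,0,2>
#4 <5,0,2>
P:2↔4 J1 <5,1,2>
#5 <6,1,2>
R:2↔1 J1 <6,2,2>
C:5↔2 J2 <6,2,3>
3×5 − 2×2 − 1×3 = 8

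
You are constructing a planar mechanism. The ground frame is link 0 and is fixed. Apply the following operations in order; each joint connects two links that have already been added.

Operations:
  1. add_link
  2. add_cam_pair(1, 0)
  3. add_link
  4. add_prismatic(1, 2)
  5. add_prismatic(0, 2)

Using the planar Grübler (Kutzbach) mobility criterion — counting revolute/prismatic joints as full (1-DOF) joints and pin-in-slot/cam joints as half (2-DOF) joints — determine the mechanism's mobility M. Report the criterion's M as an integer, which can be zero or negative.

M = 1

[1;0;0] (link 0 is ground)
L+ [2;0;0]
C(1,0)∈J2 [2;0;1]
L+ [3;0;1]
P(1,2)∈J1 [3;1;1]
P(0,2)∈J1 [3;2;1]
mobility = 6 − 4 − 1 = 1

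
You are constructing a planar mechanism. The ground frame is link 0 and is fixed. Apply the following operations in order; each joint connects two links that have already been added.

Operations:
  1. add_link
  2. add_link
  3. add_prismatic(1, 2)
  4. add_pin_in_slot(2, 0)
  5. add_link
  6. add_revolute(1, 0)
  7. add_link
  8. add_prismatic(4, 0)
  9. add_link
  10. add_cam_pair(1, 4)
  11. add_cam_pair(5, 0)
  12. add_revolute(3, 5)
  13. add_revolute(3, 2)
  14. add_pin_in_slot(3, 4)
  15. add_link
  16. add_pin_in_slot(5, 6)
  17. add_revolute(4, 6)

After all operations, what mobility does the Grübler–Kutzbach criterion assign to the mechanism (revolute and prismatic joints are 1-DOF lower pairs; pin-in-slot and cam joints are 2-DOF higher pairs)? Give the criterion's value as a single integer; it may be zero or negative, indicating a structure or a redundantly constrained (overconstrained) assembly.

L=1 J1=0 J2=0
add link → L=2 J1=0 J2=0
add link → L=3 J1=0 J2=0
P@1,2 dof=1 J1 → L=3 J1=1 J2=0
PS@2,0 dof=2 J2 → L=3 J1=1 J2=1
add link → L=4 J1=1 J2=1
R@1,0 dof=1 J1 → L=4 J1=2 J2=1
add link → L=5 J1=2 J2=1
P@4,0 dof=1 J1 → L=5 J1=3 J2=1
add link → L=6 J1=3 J2=1
C@1,4 dof=2 J2 → L=6 J1=3 J2=2
C@5,0 dof=2 J2 → L=6 J1=3 J2=3
R@3,5 dof=1 J1 → L=6 J1=4 J2=3
R@3,2 dof=1 J1 → L=6 J1=5 J2=3
PS@3,4 dof=2 J2 → L=6 J1=5 J2=4
add link → L=7 J1=5 J2=4
PS@5,6 dof=2 J2 → L=7 J1=5 J2=5
R@4,6 dof=1 J1 → L=7 J1=6 J2=5
M=3(L−1)−2J1−J2=3·6−2·6−5=1

M = 1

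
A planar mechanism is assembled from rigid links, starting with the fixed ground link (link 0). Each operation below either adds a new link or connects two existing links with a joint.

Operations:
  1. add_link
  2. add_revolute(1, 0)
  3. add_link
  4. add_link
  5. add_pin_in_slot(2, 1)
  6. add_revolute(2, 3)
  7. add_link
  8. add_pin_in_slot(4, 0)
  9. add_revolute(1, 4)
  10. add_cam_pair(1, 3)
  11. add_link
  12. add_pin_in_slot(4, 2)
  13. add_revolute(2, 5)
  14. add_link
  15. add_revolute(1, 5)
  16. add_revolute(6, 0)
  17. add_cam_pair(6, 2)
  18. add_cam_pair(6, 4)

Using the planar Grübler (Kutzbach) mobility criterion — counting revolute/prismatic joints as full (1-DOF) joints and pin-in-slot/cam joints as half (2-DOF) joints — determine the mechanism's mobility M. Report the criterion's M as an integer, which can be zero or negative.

M = 0

(L,J1,J2)=(1,0,0); link0 fixed
link1: (2,0,0)
R 1-0 [J1]: (2,1,0)
link2: (3,1,0)
link3: (4,1,0)
PS 2-1 [J2]: (4,1,1)
R 2-3 [J1]: (4,2,1)
link4: (5,2,1)
PS 4-0 [J2]: (5,2,2)
R 1-4 [J1]: (5,3,2)
C 1-3 [J2]: (5,3,3)
link5: (6,3,3)
PS 4-2 [J2]: (6,3,4)
R 2-5 [J1]: (6,4,4)
link6: (7,4,4)
R 1-5 [J1]: (7,5,4)
R 6-0 [J1]: (7,6,4)
C 6-2 [J2]: (7,6,5)
C 6-4 [J2]: (7,6,6)
Grübler: 3·6 − 2·6 − 6 = 0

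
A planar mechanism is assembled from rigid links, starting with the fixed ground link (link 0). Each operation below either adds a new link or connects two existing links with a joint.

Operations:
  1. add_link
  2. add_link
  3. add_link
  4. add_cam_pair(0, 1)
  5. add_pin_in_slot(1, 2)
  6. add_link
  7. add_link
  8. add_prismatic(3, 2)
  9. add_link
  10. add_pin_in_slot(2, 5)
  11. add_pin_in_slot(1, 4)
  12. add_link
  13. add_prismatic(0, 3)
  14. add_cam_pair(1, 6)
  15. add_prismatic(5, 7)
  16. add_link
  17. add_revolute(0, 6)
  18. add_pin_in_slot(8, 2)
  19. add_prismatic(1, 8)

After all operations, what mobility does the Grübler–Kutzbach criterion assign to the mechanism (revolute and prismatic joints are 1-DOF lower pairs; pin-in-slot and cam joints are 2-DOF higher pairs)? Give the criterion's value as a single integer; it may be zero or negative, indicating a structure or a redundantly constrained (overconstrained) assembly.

[1;0;0] (link 0 is ground)
L+ [2;0;0]
L+ [3;0;0]
L+ [4;0;0]
C(0,1)∈J2 [4;0;1]
PS(1,2)∈J2 [4;0;2]
L+ [5;0;2]
L+ [6;0;2]
P(3,2)∈J1 [6;1;2]
L+ [7;1;2]
PS(2,5)∈J2 [7;1;3]
PS(1,4)∈J2 [7;1;4]
L+ [8;1;4]
P(0,3)∈J1 [8;2;4]
C(1,6)∈J2 [8;2;5]
P(5,7)∈J1 [8;3;5]
L+ [9;3;5]
R(0,6)∈J1 [9;4;5]
PS(8,2)∈J2 [9;4;6]
P(1,8)∈J1 [9;5;6]
mobility = 24 − 10 − 6 = 8

M = 8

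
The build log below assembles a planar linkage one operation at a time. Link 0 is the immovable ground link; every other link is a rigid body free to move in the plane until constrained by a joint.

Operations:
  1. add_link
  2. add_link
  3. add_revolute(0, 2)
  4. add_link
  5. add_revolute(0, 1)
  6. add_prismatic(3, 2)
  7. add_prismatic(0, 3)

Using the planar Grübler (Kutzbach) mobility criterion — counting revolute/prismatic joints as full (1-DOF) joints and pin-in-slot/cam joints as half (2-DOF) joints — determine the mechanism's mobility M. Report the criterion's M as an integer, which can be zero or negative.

(L,J1,J2)=(1,0,0); link0 fixed
link1: (2,0,0)
link2: (3,0,0)
R 0-2 [J1]: (3,1,0)
link3: (4,1,0)
R 0-1 [J1]: (4,2,0)
P 3-2 [J1]: (4,3,0)
P 0-3 [J1]: (4,4,0)
Grübler: 3·3 − 2·4 − 0 = 1

M = 1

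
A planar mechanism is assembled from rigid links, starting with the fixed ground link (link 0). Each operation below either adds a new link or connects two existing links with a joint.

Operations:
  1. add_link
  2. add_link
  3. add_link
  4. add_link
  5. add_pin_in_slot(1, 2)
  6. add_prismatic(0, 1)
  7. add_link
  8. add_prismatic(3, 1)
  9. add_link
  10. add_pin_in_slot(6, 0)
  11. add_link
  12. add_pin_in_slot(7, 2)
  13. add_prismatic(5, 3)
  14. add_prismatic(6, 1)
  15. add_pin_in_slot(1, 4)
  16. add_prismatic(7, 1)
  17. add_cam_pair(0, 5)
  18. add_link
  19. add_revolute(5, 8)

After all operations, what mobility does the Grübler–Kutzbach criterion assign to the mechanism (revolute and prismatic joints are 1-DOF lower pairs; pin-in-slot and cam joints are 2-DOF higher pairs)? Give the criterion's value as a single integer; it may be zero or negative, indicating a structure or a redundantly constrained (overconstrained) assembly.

[1;0;0] (link 0 is ground)
L+ [2;0;0]
L+ [3;0;0]
L+ [4;0;0]
L+ [5;0;0]
PS(1,2)∈J2 [5;0;1]
P(0,1)∈J1 [5;1;1]
L+ [6;1;1]
P(3,1)∈J1 [6;2;1]
L+ [7;2;1]
PS(6,0)∈J2 [7;2;2]
L+ [8;2;2]
PS(7,2)∈J2 [8;2;3]
P(5,3)∈J1 [8;3;3]
P(6,1)∈J1 [8;4;3]
PS(1,4)∈J2 [8;4;4]
P(7,1)∈J1 [8;5;4]
C(0,5)∈J2 [8;5;5]
L+ [9;5;5]
R(5,8)∈J1 [9;6;5]
mobility = 24 − 12 − 5 = 7

M = 7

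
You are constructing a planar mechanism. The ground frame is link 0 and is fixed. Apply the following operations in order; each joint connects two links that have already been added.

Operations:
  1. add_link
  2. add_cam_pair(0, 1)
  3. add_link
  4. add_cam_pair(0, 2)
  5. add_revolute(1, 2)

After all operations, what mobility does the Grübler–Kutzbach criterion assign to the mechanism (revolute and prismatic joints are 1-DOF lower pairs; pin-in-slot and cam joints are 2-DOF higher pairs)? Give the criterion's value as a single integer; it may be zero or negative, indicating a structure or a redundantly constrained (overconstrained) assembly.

M = 2

ground; <1,0,0>
#1 <2,0,0>
C:0↔1 J2 <2,0,1>
#2 <3,0,1>
C:0↔2 J2 <3,0,2>
R:1↔2 J1 <3,1,2>
3×2 − 2×1 − 1×2 = 2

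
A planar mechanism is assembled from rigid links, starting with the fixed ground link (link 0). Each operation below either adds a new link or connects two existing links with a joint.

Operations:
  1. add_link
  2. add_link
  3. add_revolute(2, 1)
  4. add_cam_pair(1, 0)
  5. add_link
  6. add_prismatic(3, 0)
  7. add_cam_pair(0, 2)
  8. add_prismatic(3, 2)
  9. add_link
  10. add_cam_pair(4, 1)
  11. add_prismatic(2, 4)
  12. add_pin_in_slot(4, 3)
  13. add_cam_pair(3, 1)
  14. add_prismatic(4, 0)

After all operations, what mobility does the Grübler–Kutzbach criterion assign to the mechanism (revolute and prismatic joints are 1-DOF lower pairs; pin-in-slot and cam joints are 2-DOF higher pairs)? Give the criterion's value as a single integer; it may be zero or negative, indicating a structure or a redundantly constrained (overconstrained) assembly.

M = -3

(L,J1,J2)=(1,0,0); link0 fixed
link1: (2,0,0)
link2: (3,0,0)
R 2-1 [J1]: (3,1,0)
C 1-0 [J2]: (3,1,1)
link3: (4,1,1)
P 3-0 [J1]: (4,2,1)
C 0-2 [J2]: (4,2,2)
P 3-2 [J1]: (4,3,2)
link4: (5,3,2)
C 4-1 [J2]: (5,3,3)
P 2-4 [J1]: (5,4,3)
PS 4-3 [J2]: (5,4,4)
C 3-1 [J2]: (5,4,5)
P 4-0 [J1]: (5,5,5)
Grübler: 3·4 − 2·5 − 5 = -3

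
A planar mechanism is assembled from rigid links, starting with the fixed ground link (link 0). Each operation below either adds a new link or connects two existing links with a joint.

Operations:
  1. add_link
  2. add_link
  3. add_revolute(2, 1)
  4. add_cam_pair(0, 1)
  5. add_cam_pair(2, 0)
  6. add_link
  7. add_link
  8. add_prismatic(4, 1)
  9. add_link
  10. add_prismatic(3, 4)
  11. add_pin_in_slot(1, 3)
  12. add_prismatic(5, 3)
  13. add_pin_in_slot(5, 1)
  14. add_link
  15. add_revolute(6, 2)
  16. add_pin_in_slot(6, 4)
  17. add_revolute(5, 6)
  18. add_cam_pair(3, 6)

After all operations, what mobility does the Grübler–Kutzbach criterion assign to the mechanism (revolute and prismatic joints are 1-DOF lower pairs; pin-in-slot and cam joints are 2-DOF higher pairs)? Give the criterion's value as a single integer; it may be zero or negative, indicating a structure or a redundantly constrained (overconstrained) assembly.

M = 0

(L,J1,J2)=(1,0,0); link0 fixed
link1: (2,0,0)
link2: (3,0,0)
R 2-1 [J1]: (3,1,0)
C 0-1 [J2]: (3,1,1)
C 2-0 [J2]: (3,1,2)
link3: (4,1,2)
link4: (5,1,2)
P 4-1 [J1]: (5,2,2)
link5: (6,2,2)
P 3-4 [J1]: (6,3,2)
PS 1-3 [J2]: (6,3,3)
P 5-3 [J1]: (6,4,3)
PS 5-1 [J2]: (6,4,4)
link6: (7,4,4)
R 6-2 [J1]: (7,5,4)
PS 6-4 [J2]: (7,5,5)
R 5-6 [J1]: (7,6,5)
C 3-6 [J2]: (7,6,6)
Grübler: 3·6 − 2·6 − 6 = 0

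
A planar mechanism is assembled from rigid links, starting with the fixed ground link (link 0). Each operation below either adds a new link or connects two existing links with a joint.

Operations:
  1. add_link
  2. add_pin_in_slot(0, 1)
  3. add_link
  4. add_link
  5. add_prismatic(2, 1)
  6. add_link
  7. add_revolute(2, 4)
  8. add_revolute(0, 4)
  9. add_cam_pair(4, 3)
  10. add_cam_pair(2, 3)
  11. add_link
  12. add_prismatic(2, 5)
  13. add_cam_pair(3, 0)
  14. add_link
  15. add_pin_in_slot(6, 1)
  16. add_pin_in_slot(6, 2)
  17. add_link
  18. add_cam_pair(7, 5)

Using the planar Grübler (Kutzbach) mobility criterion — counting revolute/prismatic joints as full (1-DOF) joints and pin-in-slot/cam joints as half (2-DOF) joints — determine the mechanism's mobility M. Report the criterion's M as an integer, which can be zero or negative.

[1;0;0] (link 0 is ground)
L+ [2;0;0]
PS(0,1)∈J2 [2;0;1]
L+ [3;0;1]
L+ [4;0;1]
P(2,1)∈J1 [4;1;1]
L+ [5;1;1]
R(2,4)∈J1 [5;2;1]
R(0,4)∈J1 [5;3;1]
C(4,3)∈J2 [5;3;2]
C(2,3)∈J2 [5;3;3]
L+ [6;3;3]
P(2,5)∈J1 [6;4;3]
C(3,0)∈J2 [6;4;4]
L+ [7;4;4]
PS(6,1)∈J2 [7;4;5]
PS(6,2)∈J2 [7;4;6]
L+ [8;4;6]
C(7,5)∈J2 [8;4;7]
mobility = 21 − 8 − 7 = 6

M = 6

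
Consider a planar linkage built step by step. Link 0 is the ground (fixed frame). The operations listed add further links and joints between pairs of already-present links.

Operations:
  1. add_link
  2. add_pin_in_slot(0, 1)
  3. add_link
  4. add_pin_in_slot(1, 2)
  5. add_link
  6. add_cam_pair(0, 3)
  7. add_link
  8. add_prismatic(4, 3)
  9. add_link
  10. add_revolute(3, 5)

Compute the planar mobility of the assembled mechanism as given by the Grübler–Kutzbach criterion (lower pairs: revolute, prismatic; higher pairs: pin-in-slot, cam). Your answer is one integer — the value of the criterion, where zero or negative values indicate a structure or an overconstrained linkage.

ground; <1,0,0>
#1 <2,0,0>
PS:0↔1 J2 <2,0,1>
#2 <3,0,1>
PS:1↔2 J2 <3,0,2>
#3 <4,0,2>
C:0↔3 J2 <4,0,3>
#4 <5,0,3>
P:4↔3 J1 <5,1,3>
#5 <6,1,3>
R:3↔5 J1 <6,2,3>
3×5 − 2×2 − 1×3 = 8

M = 8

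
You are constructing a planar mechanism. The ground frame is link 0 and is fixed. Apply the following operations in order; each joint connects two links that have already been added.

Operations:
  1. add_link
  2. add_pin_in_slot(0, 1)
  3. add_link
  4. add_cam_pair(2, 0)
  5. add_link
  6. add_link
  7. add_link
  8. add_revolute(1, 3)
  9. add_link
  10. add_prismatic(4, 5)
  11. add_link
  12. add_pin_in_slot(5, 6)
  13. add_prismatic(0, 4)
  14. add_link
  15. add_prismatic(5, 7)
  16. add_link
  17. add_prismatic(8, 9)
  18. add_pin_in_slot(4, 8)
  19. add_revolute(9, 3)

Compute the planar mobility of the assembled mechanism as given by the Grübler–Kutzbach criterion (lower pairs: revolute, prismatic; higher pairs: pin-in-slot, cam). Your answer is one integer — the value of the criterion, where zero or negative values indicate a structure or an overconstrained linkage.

M = 11

[1;0;0] (link 0 is ground)
L+ [2;0;0]
PS(0,1)∈J2 [2;0;1]
L+ [3;0;1]
C(2,0)∈J2 [3;0;2]
L+ [4;0;2]
L+ [5;0;2]
L+ [6;0;2]
R(1,3)∈J1 [6;1;2]
L+ [7;1;2]
P(4,5)∈J1 [7;2;2]
L+ [8;2;2]
PS(5,6)∈J2 [8;2;3]
P(0,4)∈J1 [8;3;3]
L+ [9;3;3]
P(5,7)∈J1 [9;4;3]
L+ [10;4;3]
P(8,9)∈J1 [10;5;3]
PS(4,8)∈J2 [10;5;4]
R(9,3)∈J1 [10;6;4]
mobility = 27 − 12 − 4 = 11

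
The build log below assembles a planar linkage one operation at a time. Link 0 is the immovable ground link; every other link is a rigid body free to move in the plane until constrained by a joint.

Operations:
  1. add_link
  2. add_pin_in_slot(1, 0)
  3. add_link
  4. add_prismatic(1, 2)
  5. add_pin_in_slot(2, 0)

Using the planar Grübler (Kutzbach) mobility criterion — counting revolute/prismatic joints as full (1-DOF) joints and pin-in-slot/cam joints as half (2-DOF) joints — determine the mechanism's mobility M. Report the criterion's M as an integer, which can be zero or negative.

L=1 J1=0 J2=0
add link → L=2 J1=0 J2=0
PS@1,0 dof=2 J2 → L=2 J1=0 J2=1
add link → L=3 J1=0 J2=1
P@1,2 dof=1 J1 → L=3 J1=1 J2=1
PS@2,0 dof=2 J2 → L=3 J1=1 J2=2
M=3(L−1)−2J1−J2=3·2−2·1−2=2

M = 2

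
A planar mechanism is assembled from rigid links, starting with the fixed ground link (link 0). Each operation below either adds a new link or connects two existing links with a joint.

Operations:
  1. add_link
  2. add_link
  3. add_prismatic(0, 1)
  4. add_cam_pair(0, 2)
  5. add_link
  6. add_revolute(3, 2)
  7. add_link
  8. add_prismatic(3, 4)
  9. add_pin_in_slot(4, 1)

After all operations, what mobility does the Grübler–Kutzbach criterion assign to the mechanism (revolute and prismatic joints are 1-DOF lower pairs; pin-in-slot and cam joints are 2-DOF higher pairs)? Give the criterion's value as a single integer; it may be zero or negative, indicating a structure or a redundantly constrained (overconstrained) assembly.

(L,J1,J2)=(1,0,0); link0 fixed
link1: (2,0,0)
link2: (3,0,0)
P 0-1 [J1]: (3,1,0)
C 0-2 [J2]: (3,1,1)
link3: (4,1,1)
R 3-2 [J1]: (4,2,1)
link4: (5,2,1)
P 3-4 [J1]: (5,3,1)
PS 4-1 [J2]: (5,3,2)
Grübler: 3·4 − 2·3 − 2 = 4

M = 4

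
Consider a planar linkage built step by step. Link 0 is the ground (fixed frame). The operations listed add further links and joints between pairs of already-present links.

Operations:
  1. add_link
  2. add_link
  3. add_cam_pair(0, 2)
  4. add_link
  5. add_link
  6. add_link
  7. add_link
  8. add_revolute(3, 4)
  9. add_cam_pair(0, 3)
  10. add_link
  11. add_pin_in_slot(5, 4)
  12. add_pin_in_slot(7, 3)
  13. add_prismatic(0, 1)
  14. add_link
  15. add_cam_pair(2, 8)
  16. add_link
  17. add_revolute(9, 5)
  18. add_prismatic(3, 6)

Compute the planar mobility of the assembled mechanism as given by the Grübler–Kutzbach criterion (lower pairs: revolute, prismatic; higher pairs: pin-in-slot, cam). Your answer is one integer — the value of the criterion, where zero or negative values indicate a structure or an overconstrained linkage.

ground; <1,0,0>
#1 <2,0,0>
#2 <3,0,0>
C:0↔2 J2 <3,0,1>
#3 <4,0,1>
#4 <5,0,1>
#5 <6,0,1>
#6 <7,0,1>
R:3↔4 J1 <7,1,1>
C:0↔3 J2 <7,1,2>
#7 <8,1,2>
PS:5↔4 J2 <8,1,3>
PS:7↔3 J2 <8,1,4>
P:0↔1 J1 <8,2,4>
#8 <9,2,4>
C:2↔8 J2 <9,2,5>
#9 <10,2,5>
R:9↔5 J1 <10,3,5>
P:3↔6 J1 <10,4,5>
3×9 − 2×4 − 1×5 = 14

M = 14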